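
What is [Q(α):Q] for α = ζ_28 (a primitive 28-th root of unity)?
[Q(α):Q] = 12

The minimal polynomial of ζ_28 over Q is the 28-th cyclotomic polynomial Φ_28(x), which is irreducible over Q and has degree φ(28) = 12. Hence [Q(α):Q] = φ(28) = 12.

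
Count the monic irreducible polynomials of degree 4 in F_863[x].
There are 138670029648 monic irreducible polynomials of degree 4 over F_863

Each element of F_{863^4} that lies in no proper subfield is a root of exactly one monic irreducible of degree 4 over F_863, and each such polynomial has 4 distinct roots in F_{863^4}. By Möbius inversion the count is N_863(4) = (1/4) Σ_{d|4} μ(4/d) · 863^d = (1/4)(μ(4)·863^1 + μ(2)·863^2 + μ(1)·863^4) = 554680118592/4 = 138670029648.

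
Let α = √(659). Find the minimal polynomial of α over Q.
m_α(x) = x^2 - 659

α satisfies α^2 - 659 = 0, so x^2 - 659 annihilates α. Since d = 659 is squarefree and ≠ 1, it is not a perfect square in Q, so x^2 - 659 has no rational root and is therefore irreducible over Q (a degree-2 polynomial over a field is irreducible iff it has no root). Hence m_α(x) = x^2 - 659.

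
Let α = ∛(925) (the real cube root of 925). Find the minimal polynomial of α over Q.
m_α(x) = x^3 - 925

α satisfies α^3 = 925, so x^3 - 925 annihilates α. By the rational root test, a rational root p/q (in lowest terms) of x^3 - 925 would satisfy p^3 = 925 q^3, forcing q = 1 and p^3 = 925; but 925 is not a perfect cube, contradiction. A monic cubic over Q with no rational root is irreducible (any nontrivial factorization would include a linear factor). Hence x^3 - 925 is the minimal polynomial of α, and in particular [Q(α):Q] = 3.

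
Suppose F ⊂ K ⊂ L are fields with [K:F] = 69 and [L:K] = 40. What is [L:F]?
[L:F] = 2760

The tower law says that for any tower of field extensions F ⊂ K ⊂ L with finite degrees, [L:F] = [L:K] · [K:F]. Here this gives [L:F] = 40 · 69 = 2760.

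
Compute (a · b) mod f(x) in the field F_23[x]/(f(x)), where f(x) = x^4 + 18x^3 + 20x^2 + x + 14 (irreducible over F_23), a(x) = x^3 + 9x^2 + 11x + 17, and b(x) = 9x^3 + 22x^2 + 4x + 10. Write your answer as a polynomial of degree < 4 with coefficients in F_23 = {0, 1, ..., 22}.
a · b ≡ 6x^3 + 11x^2 + 5x + 7 (mod f(x))

Multiply in F_23[x]: a(x)·b(x) = (x^3 + 9x^2 + 11x + 17)·(9x^3 + 22x^2 + 4x + 10) = 9x^6 + 11x^5 + 2x^4 + 4x^3 + 2x^2 + 17x + 9. This has degree ≥ 4, so divide by f(x) over F_23: 9x^6 + 11x^5 + 2x^4 + 4x^3 + 2x^2 + 17x + 9 = (9x^2 + 10x + 10)·(x^4 + 18x^3 + 20x^2 + x + 14) + (6x^3 + 11x^2 + 5x + 7). Hence a·b ≡ 6x^3 + 11x^2 + 5x + 7 (mod f). (F_23[x]/(f) is a field with 23^4 = 279841 elements since f is irreducible of degree 4.)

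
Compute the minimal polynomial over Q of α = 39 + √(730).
m_α(x) = x^2 - 78x + 791

From α - 39 = √(730), squaring gives (α - 39)^2 = 730, i.e. α^2 - 78α + 1521 = 730, so α^2 - 78α + 791 = 0. The discriminant of x^2 - 78x + 791 is (-78)^2 - 4·(791) = 6084 - 3164 = 2920, and 4·(730) is not a perfect square in Q since 730 is squarefree and ≠ 1. Hence x^2 - 78x + 791 is irreducible over Q and is the minimal polynomial of α.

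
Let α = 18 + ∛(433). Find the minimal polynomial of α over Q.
m_α(x) = x^3 - 54x^2 + 972x - 6265

Set β = α - 18 = ∛(433), so β^3 = 433. Then (α - 18)^3 - 433 = 0, i.e. α is a root of g(x) = (x - 18)^3 - 433 = x^3 - 54x^2 + 972x - 6265. Since g(x) = h(x - 18) where h(x) = x^3 - 433, and h is irreducible over Q (because 433 is not a perfect cube, so h has no rational root, and a monic cubic with no rational root is irreducible), g is also irreducible (irreducibility is preserved under the substitution x → x - 18). Hence m_α(x) = x^3 - 54x^2 + 972x - 6265.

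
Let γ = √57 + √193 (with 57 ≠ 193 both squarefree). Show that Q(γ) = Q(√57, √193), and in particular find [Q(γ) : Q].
[Q(γ) : Q] = 4 (equivalently, Q(γ) = Q(√57, √193))

Obviously Q(γ) ⊆ Q(√57, √193), and [Q(√57, √193):Q] = 4 (since 57, 193 are distinct squarefree integers > 1 with 11001 not a perfect square). To show equality we compute the minimal polynomial of γ. From γ = √57 + √193: γ^2 = 57 + 2√(11001) + 193 = 250 + 2√(11001), so γ^2 - 250 = 2√(11001); squaring, (γ^2 - 250)^2 = 4·11001, i.e. γ^4 - 500γ^2 + 62500 - 44004 = 0, i.e. γ^4 - 500γ^2 + 18496 = 0. So γ is a root of x^4 - 500x^2 + 18496. This polynomial is irreducible over Q: it has no rational root (each ±√57 ± √193 is irrational), and any factorization into two quadratics over Q would force √(11001) ∈ Q (pairing opposite roots) or √57, √193 ∈ Q (other pairings), all impossible. Hence [Q(γ):Q] = 4 = [Q(√57, √193):Q], so Q(γ) = Q(√57, √193).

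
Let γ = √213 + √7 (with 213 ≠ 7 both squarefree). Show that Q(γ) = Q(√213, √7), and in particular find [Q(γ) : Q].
[Q(γ) : Q] = 4 (equivalently, Q(γ) = Q(√213, √7))

Obviously Q(γ) ⊆ Q(√213, √7), and [Q(√213, √7):Q] = 4 (since 213, 7 are distinct squarefree integers > 1 with 1491 not a perfect square). To show equality we compute the minimal polynomial of γ. From γ = √213 + √7: γ^2 = 213 + 2√(1491) + 7 = 220 + 2√(1491), so γ^2 - 220 = 2√(1491); squaring, (γ^2 - 220)^2 = 4·1491, i.e. γ^4 - 440γ^2 + 48400 - 5964 = 0, i.e. γ^4 - 440γ^2 + 42436 = 0. So γ is a root of x^4 - 440x^2 + 42436. This polynomial is irreducible over Q: it has no rational root (each ±√213 ± √7 is irrational), and any factorization into two quadratics over Q would force √(1491) ∈ Q (pairing opposite roots) or √213, √7 ∈ Q (other pairings), all impossible. Hence [Q(γ):Q] = 4 = [Q(√213, √7):Q], so Q(γ) = Q(√213, √7).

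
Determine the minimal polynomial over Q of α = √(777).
m_α(x) = x^2 - 777

α satisfies α^2 - 777 = 0, so x^2 - 777 annihilates α. Since d = 777 is squarefree and ≠ 1, it is not a perfect square in Q, so x^2 - 777 has no rational root and is therefore irreducible over Q (a degree-2 polynomial over a field is irreducible iff it has no root). Hence m_α(x) = x^2 - 777.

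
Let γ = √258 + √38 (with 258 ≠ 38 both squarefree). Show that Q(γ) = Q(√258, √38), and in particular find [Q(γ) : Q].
[Q(γ) : Q] = 4 (equivalently, Q(γ) = Q(√258, √38))

Obviously Q(γ) ⊆ Q(√258, √38), and [Q(√258, √38):Q] = 4 (since 258, 38 are distinct squarefree integers > 1 with 9804 not a perfect square). To show equality we compute the minimal polynomial of γ. From γ = √258 + √38: γ^2 = 258 + 2√(9804) + 38 = 296 + 2√(9804), so γ^2 - 296 = 2√(9804); squaring, (γ^2 - 296)^2 = 4·9804, i.e. γ^4 - 592γ^2 + 87616 - 39216 = 0, i.e. γ^4 - 592γ^2 + 48400 = 0. So γ is a root of x^4 - 592x^2 + 48400. This polynomial is irreducible over Q: it has no rational root (each ±√258 ± √38 is irrational), and any factorization into two quadratics over Q would force √(9804) ∈ Q (pairing opposite roots) or √258, √38 ∈ Q (other pairings), all impossible. Hence [Q(γ):Q] = 4 = [Q(√258, √38):Q], so Q(γ) = Q(√258, √38).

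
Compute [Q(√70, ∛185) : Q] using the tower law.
[Q(√70, ∛185) : Q] = 6

Let L = Q(√70, ∛185). Since Q(√70) ⊂ L and [Q(√70):Q] = 2, the tower law gives 2 | [L:Q]. Likewise Q(∛185) ⊂ L with [Q(∛185):Q] = 3 (because 185 is not a perfect cube), so 3 | [L:Q]. As gcd(2,3) = 1, [L:Q] is divisible by 6. Conversely L is generated over Q by √70 and ∛185, so [L:Q] ≤ 2·3 = 6. Therefore [Q(√70, ∛185) : Q] = 6.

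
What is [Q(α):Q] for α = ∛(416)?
[Q(α):Q] = 3

The minimal polynomial of α is x^3 - 416, irreducible over Q since 416 is not a perfect cube (so x^3 - 416 has no rational root). Hence [Q(α):Q] = deg(m_α) = 3.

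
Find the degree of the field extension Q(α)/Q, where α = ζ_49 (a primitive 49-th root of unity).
[Q(α):Q] = 42

The minimal polynomial of ζ_49 over Q is the 49-th cyclotomic polynomial Φ_49(x), which is irreducible over Q and has degree φ(49) = 42. Hence [Q(α):Q] = φ(49) = 42.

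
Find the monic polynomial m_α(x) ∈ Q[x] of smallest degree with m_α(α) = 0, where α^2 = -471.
m_α(x) = x^2 + 471

α satisfies α^2 + 471 = 0, so x^2 + 471 annihilates α. Since d = -471 is squarefree and ≠ 1, it is not a perfect square in Q, so x^2 + 471 has no rational root and is therefore irreducible over Q (a degree-2 polynomial over a field is irreducible iff it has no root). Hence m_α(x) = x^2 + 471.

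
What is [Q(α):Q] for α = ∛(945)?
[Q(α):Q] = 3

The minimal polynomial of α is x^3 - 945, irreducible over Q since 945 is not a perfect cube (so x^3 - 945 has no rational root). Hence [Q(α):Q] = deg(m_α) = 3.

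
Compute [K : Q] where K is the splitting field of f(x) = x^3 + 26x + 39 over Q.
[K : Q] = 6

By the rational root test, any rational root of the monic integer polynomial f(x) = x^3 + 26x + 39 must be an integer dividing the constant term 39, i.e. one of ±{1, 3, 13, 39}. Evaluating: f(1) = 66, f(-1) = 12, f(3) = 144, f(-3) = -66, f(13) = 2574, f(-13) = -2496, f(39) = 60372, f(-39) = -60294; none is 0, so f has no rational root and is therefore irreducible over Q (a cubic with no linear factor over a field is irreducible). For an irreducible cubic, the Galois group is A_3 or S_3 according as the discriminant disc(f) = -4a^3 - 27b^2 = -4·(26)^3 - 27·(39)^2 = -111371 is or is not a square in Q. Here disc(f) = -111371 is not a perfect square in Q, so the Galois group of f over Q is not contained in A_3 and must be all of S_3. The splitting field has degree |S_3| = 6 over Q, so [K : Q] = 6.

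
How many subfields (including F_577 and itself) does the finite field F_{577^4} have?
F_{577^4} has 3 subfields

The subfields of F_{p^n} are exactly the fields F_{p^d} for d | n (each is the fixed field of the unique index-d subgroup of Gal(F_{p^n}/F_p) ≅ Z/nZ). The divisors of n = 4 are {1, 2, 4}, giving 3 subfields: F_{577^1}, F_{577^2}, F_{577^4}.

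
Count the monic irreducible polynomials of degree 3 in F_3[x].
There are 8 monic irreducible polynomials of degree 3 over F_3

Each element of F_{3^3} that lies in no proper subfield is a root of exactly one monic irreducible of degree 3 over F_3, and each such polynomial has 3 distinct roots in F_{3^3}. By Möbius inversion the count is N_3(3) = (1/3) Σ_{d|3} μ(3/d) · 3^d = (1/3)(μ(3)·3^1 + μ(1)·3^3) = 24/3 = 8.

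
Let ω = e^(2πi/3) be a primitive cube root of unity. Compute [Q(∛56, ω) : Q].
[Q(∛56, ω) : Q] = 6

[Q(∛56):Q] = 3 (min poly x^3 - 56, irreducible since 56 is not a perfect cube). [Q(ω):Q] = 2 (min poly x^2 + x + 1). Since Q(∛56) ⊂ R and ω ∉ R, we have ω ∉ Q(∛56), so x^2 + x + 1 remains irreducible over Q(∛56) and [Q(∛56, ω) : Q(∛56)] = 2. By the tower law, [Q(∛56, ω) : Q] = 3 · 2 = 6. (In fact Q(∛56, ω) is the splitting field of x^3 - 56 over Q.)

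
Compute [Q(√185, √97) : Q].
[Q(√185, √97) : Q] = 4

[Q(√185):Q] = 2 (min poly x^2 - 185, irreducible since 185 is squarefree > 1). For the top step, suppose √97 ∈ Q(√185), say √97 = c + d√185 with c, d ∈ Q. Squaring: 97 = c^2 + 185d^2 + 2cd√185. Since √185 ∉ Q this forces 2cd = 0. If d = 0 then √97 = c ∈ Q, contradicting 97 squarefree > 1. If c = 0 then 97 = 185d^2, so 185·97 = (185d)^2 is a perfect square in Q — but 185·97 = 17945 is not a perfect square (since 185 and 97 are distinct squarefree integers). Contradiction. Hence √97 ∉ Q(√185), so x^2 - 97 stays irreducible over Q(√185) and [Q(√185, √97) : Q(√185)] = 2. By the tower law, [Q(√185, √97) : Q] = 2 · 2 = 4.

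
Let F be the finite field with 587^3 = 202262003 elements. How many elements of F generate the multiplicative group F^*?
There are φ(202262002) = 100442160 primitive elements

F_q^* is cyclic of order q - 1 = 202262002. A cyclic group of order m has exactly φ(m) generators. Here m = 202262002 = 2 · 293 · 547 · 631, so the number of primitive elements is φ(202262002) = 100442160.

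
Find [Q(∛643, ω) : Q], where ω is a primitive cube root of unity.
[Q(∛643, ω) : Q] = 6

[Q(∛643):Q] = 3 (min poly x^3 - 643, irreducible since 643 is not a perfect cube). [Q(ω):Q] = 2 (min poly x^2 + x + 1). Since Q(∛643) ⊂ R and ω ∉ R, we have ω ∉ Q(∛643), so x^2 + x + 1 remains irreducible over Q(∛643) and [Q(∛643, ω) : Q(∛643)] = 2. By the tower law, [Q(∛643, ω) : Q] = 3 · 2 = 6. (In fact Q(∛643, ω) is the splitting field of x^3 - 643 over Q.)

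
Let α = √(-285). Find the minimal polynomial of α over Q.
m_α(x) = x^2 + 285

α satisfies α^2 + 285 = 0, so x^2 + 285 annihilates α. Since d = -285 is squarefree and ≠ 1, it is not a perfect square in Q, so x^2 + 285 has no rational root and is therefore irreducible over Q (a degree-2 polynomial over a field is irreducible iff it has no root). Hence m_α(x) = x^2 + 285.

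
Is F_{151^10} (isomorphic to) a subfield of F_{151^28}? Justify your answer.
No: F_{151^10} is not a subfield of F_{151^28}

F_{p^m} embeds in F_{p^n} iff m | n. Here 10 ∤ 28 (since 28 = 2·10 + 8 with remainder 8 ≠ 0), so F_{151^10} is not a subfield of F_{151^28}. Equivalently: if it were, the tower law would give 10 = [F_{151^10}:F_151] dividing [F_{151^28}:F_151] = 28, contradiction.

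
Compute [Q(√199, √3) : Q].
[Q(√199, √3) : Q] = 4

[Q(√199):Q] = 2 (min poly x^2 - 199, irreducible since 199 is squarefree > 1). For the top step, suppose √3 ∈ Q(√199), say √3 = c + d√199 with c, d ∈ Q. Squaring: 3 = c^2 + 199d^2 + 2cd√199. Since √199 ∉ Q this forces 2cd = 0. If d = 0 then √3 = c ∈ Q, contradicting 3 squarefree > 1. If c = 0 then 3 = 199d^2, so 199·3 = (199d)^2 is a perfect square in Q — but 199·3 = 597 is not a perfect square (since 199 and 3 are distinct squarefree integers). Contradiction. Hence √3 ∉ Q(√199), so x^2 - 3 stays irreducible over Q(√199) and [Q(√199, √3) : Q(√199)] = 2. By the tower law, [Q(√199, √3) : Q] = 2 · 2 = 4.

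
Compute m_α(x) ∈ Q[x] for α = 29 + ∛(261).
m_α(x) = x^3 - 87x^2 + 2523x - 24650

Set β = α - 29 = ∛(261), so β^3 = 261. Then (α - 29)^3 - 261 = 0, i.e. α is a root of g(x) = (x - 29)^3 - 261 = x^3 - 87x^2 + 2523x - 24650. Since g(x) = h(x - 29) where h(x) = x^3 - 261, and h is irreducible over Q (because 261 is not a perfect cube, so h has no rational root, and a monic cubic with no rational root is irreducible), g is also irreducible (irreducibility is preserved under the substitution x → x - 29). Hence m_α(x) = x^3 - 87x^2 + 2523x - 24650.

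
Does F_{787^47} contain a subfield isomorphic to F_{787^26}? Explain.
No: F_{787^26} is not a subfield of F_{787^47}

F_{p^m} embeds in F_{p^n} iff m | n. Here 26 ∤ 47 (since 47 = 1·26 + 21 with remainder 21 ≠ 0), so F_{787^26} is not a subfield of F_{787^47}. Equivalently: if it were, the tower law would give 26 = [F_{787^26}:F_787] dividing [F_{787^47}:F_787] = 47, contradiction.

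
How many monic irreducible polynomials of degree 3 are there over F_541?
There are 52779960 monic irreducible polynomials of degree 3 over F_541

Each element of F_{541^3} that lies in no proper subfield is a root of exactly one monic irreducible of degree 3 over F_541, and each such polynomial has 3 distinct roots in F_{541^3}. By Möbius inversion the count is N_541(3) = (1/3) Σ_{d|3} μ(3/d) · 541^d = (1/3)(μ(3)·541^1 + μ(1)·541^3) = 158339880/3 = 52779960.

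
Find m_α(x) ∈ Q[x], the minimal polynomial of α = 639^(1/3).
m_α(x) = x^3 - 639

α satisfies α^3 = 639, so x^3 - 639 annihilates α. By the rational root test, a rational root p/q (in lowest terms) of x^3 - 639 would satisfy p^3 = 639 q^3, forcing q = 1 and p^3 = 639; but 639 is not a perfect cube, contradiction. A monic cubic over Q with no rational root is irreducible (any nontrivial factorization would include a linear factor). Hence x^3 - 639 is the minimal polynomial of α, and in particular [Q(α):Q] = 3.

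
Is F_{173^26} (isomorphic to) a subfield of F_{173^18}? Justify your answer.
No: F_{173^26} is not a subfield of F_{173^18}

F_{p^m} embeds in F_{p^n} iff m | n. Here 26 ∤ 18 (since 18 = 0·26 + 18 with remainder 18 ≠ 0), so F_{173^26} is not a subfield of F_{173^18}. Equivalently: if it were, the tower law would give 26 = [F_{173^26}:F_173] dividing [F_{173^18}:F_173] = 18, contradiction.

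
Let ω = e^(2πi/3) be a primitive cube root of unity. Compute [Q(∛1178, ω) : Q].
[Q(∛1178, ω) : Q] = 6

[Q(∛1178):Q] = 3 (min poly x^3 - 1178, irreducible since 1178 is not a perfect cube). [Q(ω):Q] = 2 (min poly x^2 + x + 1). Since Q(∛1178) ⊂ R and ω ∉ R, we have ω ∉ Q(∛1178), so x^2 + x + 1 remains irreducible over Q(∛1178) and [Q(∛1178, ω) : Q(∛1178)] = 2. By the tower law, [Q(∛1178, ω) : Q] = 3 · 2 = 6. (In fact Q(∛1178, ω) is the splitting field of x^3 - 1178 over Q.)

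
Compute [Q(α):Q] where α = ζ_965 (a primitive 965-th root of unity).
[Q(α):Q] = 768

The minimal polynomial of ζ_965 over Q is the 965-th cyclotomic polynomial Φ_965(x), which is irreducible over Q and has degree φ(965) = 768. Hence [Q(α):Q] = φ(965) = 768.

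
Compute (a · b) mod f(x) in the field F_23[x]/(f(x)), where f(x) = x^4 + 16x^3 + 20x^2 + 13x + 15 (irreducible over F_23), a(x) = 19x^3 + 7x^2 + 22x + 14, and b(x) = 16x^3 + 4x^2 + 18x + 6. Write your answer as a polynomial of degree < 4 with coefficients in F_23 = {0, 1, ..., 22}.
a · b ≡ 15x^3 + 21x^2 + 9x + 22 (mod f(x))

Multiply in F_23[x]: a(x)·b(x) = (19x^3 + 7x^2 + 22x + 14)·(16x^3 + 4x^2 + 18x + 6) = 5x^6 + 4x^5 + 9x^4 + 11x^2 + 16x + 15. This has degree ≥ 4, so divide by f(x) over F_23: 5x^6 + 4x^5 + 9x^4 + 11x^2 + 16x + 15 = (5x^2 + 16x + 21)·(x^4 + 16x^3 + 20x^2 + 13x + 15) + (15x^3 + 21x^2 + 9x + 22). Hence a·b ≡ 15x^3 + 21x^2 + 9x + 22 (mod f). (F_23[x]/(f) is a field with 23^4 = 279841 elements since f is irreducible of degree 4.)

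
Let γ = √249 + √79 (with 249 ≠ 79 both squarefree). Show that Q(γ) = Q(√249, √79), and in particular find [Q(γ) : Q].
[Q(γ) : Q] = 4 (equivalently, Q(γ) = Q(√249, √79))

Obviously Q(γ) ⊆ Q(√249, √79), and [Q(√249, √79):Q] = 4 (since 249, 79 are distinct squarefree integers > 1 with 19671 not a perfect square). To show equality we compute the minimal polynomial of γ. From γ = √249 + √79: γ^2 = 249 + 2√(19671) + 79 = 328 + 2√(19671), so γ^2 - 328 = 2√(19671); squaring, (γ^2 - 328)^2 = 4·19671, i.e. γ^4 - 656γ^2 + 107584 - 78684 = 0, i.e. γ^4 - 656γ^2 + 28900 = 0. So γ is a root of x^4 - 656x^2 + 28900. This polynomial is irreducible over Q: it has no rational root (each ±√249 ± √79 is irrational), and any factorization into two quadratics over Q would force √(19671) ∈ Q (pairing opposite roots) or √249, √79 ∈ Q (other pairings), all impossible. Hence [Q(γ):Q] = 4 = [Q(√249, √79):Q], so Q(γ) = Q(√249, √79).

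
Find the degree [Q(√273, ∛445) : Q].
[Q(√273, ∛445) : Q] = 6

Let L = Q(√273, ∛445). Since Q(√273) ⊂ L and [Q(√273):Q] = 2, the tower law gives 2 | [L:Q]. Likewise Q(∛445) ⊂ L with [Q(∛445):Q] = 3 (because 445 is not a perfect cube), so 3 | [L:Q]. As gcd(2,3) = 1, [L:Q] is divisible by 6. Conversely L is generated over Q by √273 and ∛445, so [L:Q] ≤ 2·3 = 6. Therefore [Q(√273, ∛445) : Q] = 6.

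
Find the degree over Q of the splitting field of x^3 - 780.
[K : Q] = 6

The roots of x^3 - 780 are ∛780, ω∛780, ω^2∛780 where ω = e^(2πi/3) is a primitive cube root of unity, so K = Q(∛780, ω). Now [Q(∛780):Q] = 3 (since 780 is not a perfect cube, x^3 - 780 is irreducible) and [Q(ω):Q] = 2. Both 2 and 3 divide [K:Q], and [K:Q] ≤ 3·2 = 6, so [K:Q] = 6. (Equivalently: Q(∛780) ⊂ R but ω ∉ R, so [K : Q(∛780)] = 2.)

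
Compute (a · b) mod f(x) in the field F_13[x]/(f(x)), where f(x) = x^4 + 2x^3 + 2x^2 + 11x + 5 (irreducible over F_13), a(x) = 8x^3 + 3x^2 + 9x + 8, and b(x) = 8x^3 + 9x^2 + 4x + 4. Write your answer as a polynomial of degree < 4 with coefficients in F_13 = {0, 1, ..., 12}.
a · b ≡ 5x^2 + 11x + 9 (mod f(x))

Multiply in F_13[x]: a(x)·b(x) = (8x^3 + 3x^2 + 9x + 8)·(8x^3 + 9x^2 + 4x + 4) = 12x^6 + 5x^5 + x^4 + 7x^3 + 3x^2 + 3x + 6. This has degree ≥ 4, so divide by f(x) over F_13: 12x^6 + 5x^5 + x^4 + 7x^3 + 3x^2 + 3x + 6 = (12x^2 + 7x + 2)·(x^4 + 2x^3 + 2x^2 + 11x + 5) + (5x^2 + 11x + 9). Hence a·b ≡ 5x^2 + 11x + 9 (mod f). (F_13[x]/(f) is a field with 13^4 = 28561 elements since f is irreducible of degree 4.)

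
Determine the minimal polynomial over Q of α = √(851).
m_α(x) = x^2 - 851

α satisfies α^2 - 851 = 0, so x^2 - 851 annihilates α. Since d = 851 is squarefree and ≠ 1, it is not a perfect square in Q, so x^2 - 851 has no rational root and is therefore irreducible over Q (a degree-2 polynomial over a field is irreducible iff it has no root). Hence m_α(x) = x^2 - 851.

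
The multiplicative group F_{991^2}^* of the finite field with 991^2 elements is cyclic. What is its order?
|F_{991^2}^*| = 982080

F_{991^2} has 991^2 = 982081 elements; its multiplicative group consists of all nonzero elements, so |F_{991^2}^*| = 982081 - 1 = 982080. (It is cyclic since any finite subgroup of the multiplicative group of a field is cyclic.)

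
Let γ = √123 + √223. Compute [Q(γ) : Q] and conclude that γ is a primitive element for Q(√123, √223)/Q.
[Q(γ) : Q] = 4 (equivalently, Q(γ) = Q(√123, √223))

Obviously Q(γ) ⊆ Q(√123, √223), and [Q(√123, √223):Q] = 4 (since 123, 223 are distinct squarefree integers > 1 with 27429 not a perfect square). To show equality we compute the minimal polynomial of γ. From γ = √123 + √223: γ^2 = 123 + 2√(27429) + 223 = 346 + 2√(27429), so γ^2 - 346 = 2√(27429); squaring, (γ^2 - 346)^2 = 4·27429, i.e. γ^4 - 692γ^2 + 119716 - 109716 = 0, i.e. γ^4 - 692γ^2 + 10000 = 0. So γ is a root of x^4 - 692x^2 + 10000. This polynomial is irreducible over Q: it has no rational root (each ±√123 ± √223 is irrational), and any factorization into two quadratics over Q would force √(27429) ∈ Q (pairing opposite roots) or √123, √223 ∈ Q (other pairings), all impossible. Hence [Q(γ):Q] = 4 = [Q(√123, √223):Q], so Q(γ) = Q(√123, √223).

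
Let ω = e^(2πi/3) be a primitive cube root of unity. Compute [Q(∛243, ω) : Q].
[Q(∛243, ω) : Q] = 6

[Q(∛243):Q] = 3 (min poly x^3 - 243, irreducible since 243 is not a perfect cube). [Q(ω):Q] = 2 (min poly x^2 + x + 1). Since Q(∛243) ⊂ R and ω ∉ R, we have ω ∉ Q(∛243), so x^2 + x + 1 remains irreducible over Q(∛243) and [Q(∛243, ω) : Q(∛243)] = 2. By the tower law, [Q(∛243, ω) : Q] = 3 · 2 = 6. (In fact Q(∛243, ω) is the splitting field of x^3 - 243 over Q.)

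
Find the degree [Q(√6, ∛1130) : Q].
[Q(√6, ∛1130) : Q] = 6

Let L = Q(√6, ∛1130). Since Q(√6) ⊂ L and [Q(√6):Q] = 2, the tower law gives 2 | [L:Q]. Likewise Q(∛1130) ⊂ L with [Q(∛1130):Q] = 3 (because 1130 is not a perfect cube), so 3 | [L:Q]. As gcd(2,3) = 1, [L:Q] is divisible by 6. Conversely L is generated over Q by √6 and ∛1130, so [L:Q] ≤ 2·3 = 6. Therefore [Q(√6, ∛1130) : Q] = 6.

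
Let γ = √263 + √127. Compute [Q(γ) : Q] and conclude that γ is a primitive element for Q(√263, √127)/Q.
[Q(γ) : Q] = 4 (equivalently, Q(γ) = Q(√263, √127))

Obviously Q(γ) ⊆ Q(√263, √127), and [Q(√263, √127):Q] = 4 (since 263, 127 are distinct squarefree integers > 1 with 33401 not a perfect square). To show equality we compute the minimal polynomial of γ. From γ = √263 + √127: γ^2 = 263 + 2√(33401) + 127 = 390 + 2√(33401), so γ^2 - 390 = 2√(33401); squaring, (γ^2 - 390)^2 = 4·33401, i.e. γ^4 - 780γ^2 + 152100 - 133604 = 0, i.e. γ^4 - 780γ^2 + 18496 = 0. So γ is a root of x^4 - 780x^2 + 18496. This polynomial is irreducible over Q: it has no rational root (each ±√263 ± √127 is irrational), and any factorization into two quadratics over Q would force √(33401) ∈ Q (pairing opposite roots) or √263, √127 ∈ Q (other pairings), all impossible. Hence [Q(γ):Q] = 4 = [Q(√263, √127):Q], so Q(γ) = Q(√263, √127).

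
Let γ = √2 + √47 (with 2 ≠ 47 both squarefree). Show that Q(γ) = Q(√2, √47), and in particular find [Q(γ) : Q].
[Q(γ) : Q] = 4 (equivalently, Q(γ) = Q(√2, √47))

Obviously Q(γ) ⊆ Q(√2, √47), and [Q(√2, √47):Q] = 4 (since 2, 47 are distinct squarefree integers > 1 with 94 not a perfect square). To show equality we compute the minimal polynomial of γ. From γ = √2 + √47: γ^2 = 2 + 2√(94) + 47 = 49 + 2√(94), so γ^2 - 49 = 2√(94); squaring, (γ^2 - 49)^2 = 4·94, i.e. γ^4 - 98γ^2 + 2401 - 376 = 0, i.e. γ^4 - 98γ^2 + 2025 = 0. So γ is a root of x^4 - 98x^2 + 2025. This polynomial is irreducible over Q: it has no rational root (each ±√2 ± √47 is irrational), and any factorization into two quadratics over Q would force √(94) ∈ Q (pairing opposite roots) or √2, √47 ∈ Q (other pairings), all impossible. Hence [Q(γ):Q] = 4 = [Q(√2, √47):Q], so Q(γ) = Q(√2, √47).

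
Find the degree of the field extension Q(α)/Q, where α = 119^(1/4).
[Q(α):Q] = 4

α is a root of x^4 - 119. By Eisenstein's criterion at the prime p = 7 (which divides the constant term 119 but p^2 = 49 does not, since 119 is squarefree), x^4 - 119 is irreducible over Q. Hence [Q(α):Q] = 4.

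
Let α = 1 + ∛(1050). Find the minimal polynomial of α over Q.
m_α(x) = x^3 - 3x^2 + 3x - 1051

Set β = α - 1 = ∛(1050), so β^3 = 1050. Then (α - 1)^3 - 1050 = 0, i.e. α is a root of g(x) = (x - 1)^3 - 1050 = x^3 - 3x^2 + 3x - 1051. Since g(x) = h(x - 1) where h(x) = x^3 - 1050, and h is irreducible over Q (because 1050 is not a perfect cube, so h has no rational root, and a monic cubic with no rational root is irreducible), g is also irreducible (irreducibility is preserved under the substitution x → x - 1). Hence m_α(x) = x^3 - 3x^2 + 3x - 1051.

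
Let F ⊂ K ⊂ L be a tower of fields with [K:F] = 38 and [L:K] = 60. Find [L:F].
[L:F] = 2280

The tower law says that for any tower of field extensions F ⊂ K ⊂ L with finite degrees, [L:F] = [L:K] · [K:F]. Here this gives [L:F] = 60 · 38 = 2280.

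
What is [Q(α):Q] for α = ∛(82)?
[Q(α):Q] = 3

The minimal polynomial of α is x^3 - 82, irreducible over Q since 82 is not a perfect cube (so x^3 - 82 has no rational root). Hence [Q(α):Q] = deg(m_α) = 3.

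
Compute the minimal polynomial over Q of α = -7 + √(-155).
m_α(x) = x^2 + 14x + 204

From α + 7 = √(-155), squaring gives (α + 7)^2 = -155, i.e. α^2 + 14α + 49 = -155, so α^2 + 14α + 204 = 0. The discriminant of x^2 + 14x + 204 is (14)^2 - 4·(204) = 196 - 816 = -620, and 4·(-155) is not a perfect square in Q since -155 is squarefree and ≠ 1. Hence x^2 + 14x + 204 is irreducible over Q and is the minimal polynomial of α.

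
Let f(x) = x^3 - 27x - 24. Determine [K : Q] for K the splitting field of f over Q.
[K : Q] = 6

By the rational root test, any rational root of the monic integer polynomial f(x) = x^3 - 27x - 24 must be an integer dividing the constant term -24, i.e. one of ±{1, 2, 3, 4, 6, 8, 12, 24}. Evaluating: f(1) = -50, f(-1) = 2, f(2) = -70, f(-2) = 22, f(3) = -78, f(-3) = 30, f(4) = -68, f(-4) = 20, f(6) = 30, f(-6) = -78, f(8) = 272, f(-8) = -320, f(12) = 1380, f(-12) = -1428, f(24) = 13152, f(-24) = -13200; none is 0, so f has no rational root and is therefore irreducible over Q (a cubic with no linear factor over a field is irreducible). For an irreducible cubic, the Galois group is A_3 or S_3 according as the discriminant disc(f) = -4a^3 - 27b^2 = -4·(-27)^3 - 27·(-24)^2 = 63180 is or is not a square in Q. Here disc(f) = 63180 is not a perfect square in Q, so the Galois group of f over Q is not contained in A_3 and must be all of S_3. The splitting field has degree |S_3| = 6 over Q, so [K : Q] = 6.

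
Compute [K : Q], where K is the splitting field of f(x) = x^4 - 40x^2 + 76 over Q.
[K : Q] = 4

Solving the quadratic in x^2: x^2 = (40 ± √(40^2 - 4·76))/2 = (40 ± √1296)/2 = (40 ± 36)/2, giving x^2 = 38 or x^2 = 2. So f(x) = (x^2 - 38)(x^2 - 2) and the roots of f are ±√38, ±√2. Hence the splitting field is K = Q(√38, √2). Since 38 and 2 are distinct squarefree integers > 1, their product 76 is not a perfect square, so √2 ∉ Q(√38). By the tower law [K:Q] = [Q(√38,√2):Q(√38)] · [Q(√38):Q] = 2 · 2 = 4.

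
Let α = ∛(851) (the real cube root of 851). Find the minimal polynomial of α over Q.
m_α(x) = x^3 - 851

α satisfies α^3 = 851, so x^3 - 851 annihilates α. By the rational root test, a rational root p/q (in lowest terms) of x^3 - 851 would satisfy p^3 = 851 q^3, forcing q = 1 and p^3 = 851; but 851 is not a perfect cube, contradiction. A monic cubic over Q with no rational root is irreducible (any nontrivial factorization would include a linear factor). Hence x^3 - 851 is the minimal polynomial of α, and in particular [Q(α):Q] = 3.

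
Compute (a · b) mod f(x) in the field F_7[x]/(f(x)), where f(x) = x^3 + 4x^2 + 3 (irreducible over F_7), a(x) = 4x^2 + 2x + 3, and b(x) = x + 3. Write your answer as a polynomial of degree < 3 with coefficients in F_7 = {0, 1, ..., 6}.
a · b ≡ 5x^2 + 2x + 4 (mod f(x))

Multiply in F_7[x]: a(x)·b(x) = (4x^2 + 2x + 3)·(x + 3) = 4x^3 + 2x + 2. This has degree ≥ 3, so divide by f(x) over F_7: 4x^3 + 2x + 2 = (4)·(x^3 + 4x^2 + 3) + (5x^2 + 2x + 4). Hence a·b ≡ 5x^2 + 2x + 4 (mod f). (F_7[x]/(f) is a field with 7^3 = 343 elements since f is irreducible of degree 3.)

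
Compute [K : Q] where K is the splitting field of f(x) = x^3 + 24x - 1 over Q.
[K : Q] = 6

By the rational root test, any rational root of the monic integer polynomial f(x) = x^3 + 24x - 1 must be an integer dividing the constant term -1, i.e. one of ±{1}. Evaluating: f(1) = 24, f(-1) = -26; none is 0, so f has no rational root and is therefore irreducible over Q (a cubic with no linear factor over a field is irreducible). For an irreducible cubic, the Galois group is A_3 or S_3 according as the discriminant disc(f) = -4a^3 - 27b^2 = -4·(24)^3 - 27·(-1)^2 = -55323 is or is not a square in Q. Here disc(f) = -55323 is not a perfect square in Q, so the Galois group of f over Q is not contained in A_3 and must be all of S_3. The splitting field has degree |S_3| = 6 over Q, so [K : Q] = 6.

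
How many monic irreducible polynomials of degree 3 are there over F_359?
There are 15422640 monic irreducible polynomials of degree 3 over F_359

Each element of F_{359^3} that lies in no proper subfield is a root of exactly one monic irreducible of degree 3 over F_359, and each such polynomial has 3 distinct roots in F_{359^3}. By Möbius inversion the count is N_359(3) = (1/3) Σ_{d|3} μ(3/d) · 359^d = (1/3)(μ(3)·359^1 + μ(1)·359^3) = 46267920/3 = 15422640.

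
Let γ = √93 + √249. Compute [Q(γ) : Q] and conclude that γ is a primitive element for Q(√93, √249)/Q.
[Q(γ) : Q] = 4 (equivalently, Q(γ) = Q(√93, √249))

Obviously Q(γ) ⊆ Q(√93, √249), and [Q(√93, √249):Q] = 4 (since 93, 249 are distinct squarefree integers > 1 with 23157 not a perfect square). To show equality we compute the minimal polynomial of γ. From γ = √93 + √249: γ^2 = 93 + 2√(23157) + 249 = 342 + 2√(23157), so γ^2 - 342 = 2√(23157); squaring, (γ^2 - 342)^2 = 4·23157, i.e. γ^4 - 684γ^2 + 116964 - 92628 = 0, i.e. γ^4 - 684γ^2 + 24336 = 0. So γ is a root of x^4 - 684x^2 + 24336. This polynomial is irreducible over Q: it has no rational root (each ±√93 ± √249 is irrational), and any factorization into two quadratics over Q would force √(23157) ∈ Q (pairing opposite roots) or √93, √249 ∈ Q (other pairings), all impossible. Hence [Q(γ):Q] = 4 = [Q(√93, √249):Q], so Q(γ) = Q(√93, √249).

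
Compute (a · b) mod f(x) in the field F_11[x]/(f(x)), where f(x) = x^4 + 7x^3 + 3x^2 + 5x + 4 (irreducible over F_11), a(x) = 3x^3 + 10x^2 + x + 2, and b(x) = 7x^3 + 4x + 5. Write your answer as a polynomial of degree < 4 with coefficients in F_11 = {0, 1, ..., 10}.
a · b ≡ 8x^3 + 3x^2 + 2x + 10 (mod f(x))

Multiply in F_11[x]: a(x)·b(x) = (3x^3 + 10x^2 + x + 2)·(7x^3 + 4x + 5) = 10x^6 + 4x^5 + 8x^4 + 3x^3 + 10x^2 + 2x + 10. This has degree ≥ 4, so divide by f(x) over F_11: 10x^6 + 4x^5 + 8x^4 + 3x^3 + 10x^2 + 2x + 10 = (10x^2)·(x^4 + 7x^3 + 3x^2 + 5x + 4) + (8x^3 + 3x^2 + 2x + 10). Hence a·b ≡ 8x^3 + 3x^2 + 2x + 10 (mod f). (F_11[x]/(f) is a field with 11^4 = 14641 elements since f is irreducible of degree 4.)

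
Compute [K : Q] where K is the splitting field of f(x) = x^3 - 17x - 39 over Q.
[K : Q] = 6

By the rational root test, any rational root of the monic integer polynomial f(x) = x^3 - 17x - 39 must be an integer dividing the constant term -39, i.e. one of ±{1, 3, 13, 39}. Evaluating: f(1) = -55, f(-1) = -23, f(3) = -63, f(-3) = -15, f(13) = 1937, f(-13) = -2015, f(39) = 58617, f(-39) = -58695; none is 0, so f has no rational root and is therefore irreducible over Q (a cubic with no linear factor over a field is irreducible). For an irreducible cubic, the Galois group is A_3 or S_3 according as the discriminant disc(f) = -4a^3 - 27b^2 = -4·(-17)^3 - 27·(-39)^2 = -21415 is or is not a square in Q. Here disc(f) = -21415 is not a perfect square in Q, so the Galois group of f over Q is not contained in A_3 and must be all of S_3. The splitting field has degree |S_3| = 6 over Q, so [K : Q] = 6.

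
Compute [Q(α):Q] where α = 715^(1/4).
[Q(α):Q] = 4

α is a root of x^4 - 715. By Eisenstein's criterion at the prime p = 5 (which divides the constant term 715 but p^2 = 25 does not, since 715 is squarefree), x^4 - 715 is irreducible over Q. Hence [Q(α):Q] = 4.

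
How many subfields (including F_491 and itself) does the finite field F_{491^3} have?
F_{491^3} has 2 subfields

The subfields of F_{p^n} are exactly the fields F_{p^d} for d | n (each is the fixed field of the unique index-d subgroup of Gal(F_{p^n}/F_p) ≅ Z/nZ). The divisors of n = 3 are {1, 3}, giving 2 subfields: F_{491^1}, F_{491^3}.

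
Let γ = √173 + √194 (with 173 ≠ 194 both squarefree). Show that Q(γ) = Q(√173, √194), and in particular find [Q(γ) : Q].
[Q(γ) : Q] = 4 (equivalently, Q(γ) = Q(√173, √194))

Obviously Q(γ) ⊆ Q(√173, √194), and [Q(√173, √194):Q] = 4 (since 173, 194 are distinct squarefree integers > 1 with 33562 not a perfect square). To show equality we compute the minimal polynomial of γ. From γ = √173 + √194: γ^2 = 173 + 2√(33562) + 194 = 367 + 2√(33562), so γ^2 - 367 = 2√(33562); squaring, (γ^2 - 367)^2 = 4·33562, i.e. γ^4 - 734γ^2 + 134689 - 134248 = 0, i.e. γ^4 - 734γ^2 + 441 = 0. So γ is a root of x^4 - 734x^2 + 441. This polynomial is irreducible over Q: it has no rational root (each ±√173 ± √194 is irrational), and any factorization into two quadratics over Q would force √(33562) ∈ Q (pairing opposite roots) or √173, √194 ∈ Q (other pairings), all impossible. Hence [Q(γ):Q] = 4 = [Q(√173, √194):Q], so Q(γ) = Q(√173, √194).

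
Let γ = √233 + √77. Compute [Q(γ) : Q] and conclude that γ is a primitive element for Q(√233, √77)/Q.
[Q(γ) : Q] = 4 (equivalently, Q(γ) = Q(√233, √77))

Obviously Q(γ) ⊆ Q(√233, √77), and [Q(√233, √77):Q] = 4 (since 233, 77 are distinct squarefree integers > 1 with 17941 not a perfect square). To show equality we compute the minimal polynomial of γ. From γ = √233 + √77: γ^2 = 233 + 2√(17941) + 77 = 310 + 2√(17941), so γ^2 - 310 = 2√(17941); squaring, (γ^2 - 310)^2 = 4·17941, i.e. γ^4 - 620γ^2 + 96100 - 71764 = 0, i.e. γ^4 - 620γ^2 + 24336 = 0. So γ is a root of x^4 - 620x^2 + 24336. This polynomial is irreducible over Q: it has no rational root (each ±√233 ± √77 is irrational), and any factorization into two quadratics over Q would force √(17941) ∈ Q (pairing opposite roots) or √233, √77 ∈ Q (other pairings), all impossible. Hence [Q(γ):Q] = 4 = [Q(√233, √77):Q], so Q(γ) = Q(√233, √77).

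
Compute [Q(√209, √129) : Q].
[Q(√209, √129) : Q] = 4

[Q(√209):Q] = 2 (min poly x^2 - 209, irreducible since 209 is squarefree > 1). For the top step, suppose √129 ∈ Q(√209), say √129 = c + d√209 with c, d ∈ Q. Squaring: 129 = c^2 + 209d^2 + 2cd√209. Since √209 ∉ Q this forces 2cd = 0. If d = 0 then √129 = c ∈ Q, contradicting 129 squarefree > 1. If c = 0 then 129 = 209d^2, so 209·129 = (209d)^2 is a perfect square in Q — but 209·129 = 26961 is not a perfect square (since 209 and 129 are distinct squarefree integers). Contradiction. Hence √129 ∉ Q(√209), so x^2 - 129 stays irreducible over Q(√209) and [Q(√209, √129) : Q(√209)] = 2. By the tower law, [Q(√209, √129) : Q] = 2 · 2 = 4.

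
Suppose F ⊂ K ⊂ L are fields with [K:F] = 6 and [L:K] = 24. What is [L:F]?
[L:F] = 144

The tower law says that for any tower of field extensions F ⊂ K ⊂ L with finite degrees, [L:F] = [L:K] · [K:F]. Here this gives [L:F] = 24 · 6 = 144.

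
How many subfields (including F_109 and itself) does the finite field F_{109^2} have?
F_{109^2} has 2 subfields

The subfields of F_{p^n} are exactly the fields F_{p^d} for d | n (each is the fixed field of the unique index-d subgroup of Gal(F_{p^n}/F_p) ≅ Z/nZ). The divisors of n = 2 are {1, 2}, giving 2 subfields: F_{109^1}, F_{109^2}.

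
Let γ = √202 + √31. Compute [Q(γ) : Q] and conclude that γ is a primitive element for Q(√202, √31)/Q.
[Q(γ) : Q] = 4 (equivalently, Q(γ) = Q(√202, √31))

Obviously Q(γ) ⊆ Q(√202, √31), and [Q(√202, √31):Q] = 4 (since 202, 31 are distinct squarefree integers > 1 with 6262 not a perfect square). To show equality we compute the minimal polynomial of γ. From γ = √202 + √31: γ^2 = 202 + 2√(6262) + 31 = 233 + 2√(6262), so γ^2 - 233 = 2√(6262); squaring, (γ^2 - 233)^2 = 4·6262, i.e. γ^4 - 466γ^2 + 54289 - 25048 = 0, i.e. γ^4 - 466γ^2 + 29241 = 0. So γ is a root of x^4 - 466x^2 + 29241. This polynomial is irreducible over Q: it has no rational root (each ±√202 ± √31 is irrational), and any factorization into two quadratics over Q would force √(6262) ∈ Q (pairing opposite roots) or √202, √31 ∈ Q (other pairings), all impossible. Hence [Q(γ):Q] = 4 = [Q(√202, √31):Q], so Q(γ) = Q(√202, √31).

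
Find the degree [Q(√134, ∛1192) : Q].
[Q(√134, ∛1192) : Q] = 6

Let L = Q(√134, ∛1192). Since Q(√134) ⊂ L and [Q(√134):Q] = 2, the tower law gives 2 | [L:Q]. Likewise Q(∛1192) ⊂ L with [Q(∛1192):Q] = 3 (because 1192 is not a perfect cube), so 3 | [L:Q]. As gcd(2,3) = 1, [L:Q] is divisible by 6. Conversely L is generated over Q by √134 and ∛1192, so [L:Q] ≤ 2·3 = 6. Therefore [Q(√134, ∛1192) : Q] = 6.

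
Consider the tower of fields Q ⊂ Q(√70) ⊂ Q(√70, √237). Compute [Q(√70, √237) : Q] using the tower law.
[Q(√70, √237) : Q] = 4

[Q(√70):Q] = 2 (min poly x^2 - 70, irreducible since 70 is squarefree > 1). For the top step, suppose √237 ∈ Q(√70), say √237 = c + d√70 with c, d ∈ Q. Squaring: 237 = c^2 + 70d^2 + 2cd√70. Since √70 ∉ Q this forces 2cd = 0. If d = 0 then √237 = c ∈ Q, contradicting 237 squarefree > 1. If c = 0 then 237 = 70d^2, so 70·237 = (70d)^2 is a perfect square in Q — but 70·237 = 16590 is not a perfect square (since 70 and 237 are distinct squarefree integers). Contradiction. Hence √237 ∉ Q(√70), so x^2 - 237 stays irreducible over Q(√70) and [Q(√70, √237) : Q(√70)] = 2. By the tower law, [Q(√70, √237) : Q] = 2 · 2 = 4.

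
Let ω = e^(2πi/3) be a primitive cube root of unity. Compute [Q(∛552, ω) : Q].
[Q(∛552, ω) : Q] = 6

[Q(∛552):Q] = 3 (min poly x^3 - 552, irreducible since 552 is not a perfect cube). [Q(ω):Q] = 2 (min poly x^2 + x + 1). Since Q(∛552) ⊂ R and ω ∉ R, we have ω ∉ Q(∛552), so x^2 + x + 1 remains irreducible over Q(∛552) and [Q(∛552, ω) : Q(∛552)] = 2. By the tower law, [Q(∛552, ω) : Q] = 3 · 2 = 6. (In fact Q(∛552, ω) is the splitting field of x^3 - 552 over Q.)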